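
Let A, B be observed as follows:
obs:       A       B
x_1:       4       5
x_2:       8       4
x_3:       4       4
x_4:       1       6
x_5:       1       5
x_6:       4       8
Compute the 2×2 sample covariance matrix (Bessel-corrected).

Step 1 — column means:
  mean(A) = (4 + 8 + 4 + 1 + 1 + 4) / 6 = 22/6 = 3.6667
  mean(B) = (5 + 4 + 4 + 6 + 5 + 8) / 6 = 32/6 = 5.3333

Step 2 — sample covariance S[i,j] = (1/(n-1)) · Σ_k (x_{k,i} - mean_i) · (x_{k,j} - mean_j), with n-1 = 5.
  S[A,A] = ((0.3333)·(0.3333) + (4.3333)·(4.3333) + (0.3333)·(0.3333) + (-2.6667)·(-2.6667) + (-2.6667)·(-2.6667) + (0.3333)·(0.3333)) / 5 = 33.3333/5 = 6.6667
  S[A,B] = ((0.3333)·(-0.3333) + (4.3333)·(-1.3333) + (0.3333)·(-1.3333) + (-2.6667)·(0.6667) + (-2.6667)·(-0.3333) + (0.3333)·(2.6667)) / 5 = -6.3333/5 = -1.2667
  S[B,B] = ((-0.3333)·(-0.3333) + (-1.3333)·(-1.3333) + (-1.3333)·(-1.3333) + (0.6667)·(0.6667) + (-0.3333)·(-0.3333) + (2.6667)·(2.6667)) / 5 = 11.3333/5 = 2.2667

S is symmetric (S[j,i] = S[i,j]). Assembling:

S = [[6.6667, -1.2667],
 [-1.2667, 2.2667]]


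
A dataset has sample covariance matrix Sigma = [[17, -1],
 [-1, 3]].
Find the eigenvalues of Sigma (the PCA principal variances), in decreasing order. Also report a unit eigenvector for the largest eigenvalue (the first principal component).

Step 1 — characteristic polynomial of 2×2 Sigma:
  det(Sigma - λI) = λ² - trace · λ + det = 0.
  trace = 17 + 3 = 20, det = 17·3 - (-1)² = 50.
Step 2 — discriminant:
  Δ = trace² - 4·det = 400 - 200 = 200.
Step 3 — eigenvalues:
  λ = (trace ± √Δ)/2 = (20 ± 14.1421)/2,
  λ_1 = 17.0711,  λ_2 = 2.9289.

Step 4 — unit eigenvector for λ_1: solve (Sigma - λ_1 I)v = 0. First row:
  (17 - 17.0711)·v_x + (-1)·v_y = 0, i.e. (-0.0711)·v_x + (-1)·v_y = 0,
  so v ∝ (b, λ_1 - a) = (-1, 0.0711); multiply by -1 so the first entry is positive: u = (1, -0.0711).
  ||u|| = √((1)² + (-0.0711)²) = √(1.0051) ≈ 1.0025,
  v_1 = u/||u|| ≈ (0.9975, -0.0709) (||v_1|| = 1).

λ_1 = 17.0711,  λ_2 = 2.9289;  v_1 ≈ (0.9975, -0.0709)


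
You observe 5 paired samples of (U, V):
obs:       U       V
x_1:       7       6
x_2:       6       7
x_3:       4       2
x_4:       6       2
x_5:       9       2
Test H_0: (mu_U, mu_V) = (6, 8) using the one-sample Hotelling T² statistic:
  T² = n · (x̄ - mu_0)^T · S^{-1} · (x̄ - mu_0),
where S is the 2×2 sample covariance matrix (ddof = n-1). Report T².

Step 1 — sample mean vector:
  mean(U) = (7 + 6 + 4 + 6 + 9) / 5 = 32/5 = 6.4
  mean(V) = (6 + 7 + 2 + 2 + 2) / 5 = 19/5 = 3.8
  x̄ = (6.4, 3.8),  deviation x̄ - mu_0 = (6.4, 3.8) - (6, 8) = (0.4, -4.2).

Step 2 — sample covariance matrix, S[i,j] = (1/(n-1)) · Σ_k (x_{k,i} - mean_i) · (x_{k,j} - mean_j), divisor n-1 = 4:
  S[U,U] = ((0.6)·(0.6) + (-0.4)·(-0.4) + (-2.4)·(-2.4) + (-0.4)·(-0.4) + (2.6)·(2.6)) / 4 = 13.2/4 = 3.3
  S[U,V] = ((0.6)·(2.2) + (-0.4)·(3.2) + (-2.4)·(-1.8) + (-0.4)·(-1.8) + (2.6)·(-1.8)) / 4 = 0.4/4 = 0.1
  S[V,V] = ((2.2)·(2.2) + (3.2)·(3.2) + (-1.8)·(-1.8) + (-1.8)·(-1.8) + (-1.8)·(-1.8)) / 4 = 24.8/4 = 6.2
  S = [[3.3, 0.1],
 [0.1, 6.2]].

Step 3 — invert S. det(S) = 3.3·6.2 - (0.1)² = 20.45.
  S^{-1} = (1/det) · [[d, -b], [-b, a]] = [[0.3032, -0.0049],
 [-0.0049, 0.1614]].

Step 4 — quadratic form (x̄ - mu_0)^T · S^{-1} · (x̄ - mu_0):
  S^{-1} · (x̄ - mu_0) = (0.1418, -0.6797),
  (x̄ - mu_0)^T · [...] = (0.4)·(0.1418) + (-4.2)·(-0.6797) = 2.9115.

Step 5 — scale by n: T² = 5 · 2.9115 = 14.5575.

T² ≈ 14.5575


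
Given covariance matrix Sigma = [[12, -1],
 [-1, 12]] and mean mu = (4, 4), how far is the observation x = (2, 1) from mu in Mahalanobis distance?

Step 1 — centre the observation: (x - mu) = (-2, -3).

Step 2 — invert Sigma. det(Sigma) = 12·12 - (-1)² = 143.
  Sigma^{-1} = (1/det) · [[d, -b], [-b, a]] = [[0.0839, 0.007],
 [0.007, 0.0839]].

Step 3 — form the quadratic (x - mu)^T · Sigma^{-1} · (x - mu):
  Sigma^{-1} · (x - mu) = (-0.1888, -0.2657).
  (x - mu)^T · [Sigma^{-1} · (x - mu)] = (-2)·(-0.1888) + (-3)·(-0.2657) = 1.1748.

Step 4 — take square root: d = √(1.1748) ≈ 1.0839.

d(x, mu) = √(1.1748) ≈ 1.0839


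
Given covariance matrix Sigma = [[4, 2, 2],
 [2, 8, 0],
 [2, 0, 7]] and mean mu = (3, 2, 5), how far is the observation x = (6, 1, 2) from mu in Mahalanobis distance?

Step 1 — centre the observation: (x - mu) = (3, -1, -3).

Step 2 — invert Sigma (cofactor / det for 3×3, or solve directly):
  Sigma^{-1} = [[0.3415, -0.0854, -0.0976],
 [-0.0854, 0.1463, 0.0244],
 [-0.0976, 0.0244, 0.1707]].

Step 3 — form the quadratic (x - mu)^T · Sigma^{-1} · (x - mu):
  Sigma^{-1} · (x - mu) = (1.4024, -0.4756, -0.8293).
  (x - mu)^T · [Sigma^{-1} · (x - mu)] = (3)·(1.4024) + (-1)·(-0.4756) + (-3)·(-0.8293) = 7.1707.

Step 4 — take square root: d = √(7.1707) ≈ 2.6778.

d(x, mu) = √(7.1707) ≈ 2.6778


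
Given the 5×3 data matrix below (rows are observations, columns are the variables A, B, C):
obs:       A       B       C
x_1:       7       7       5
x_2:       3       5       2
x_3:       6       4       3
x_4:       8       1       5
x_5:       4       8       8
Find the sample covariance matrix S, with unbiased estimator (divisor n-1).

Step 1 — column means:
  mean(A) = (7 + 3 + 6 + 8 + 4) / 5 = 28/5 = 5.6
  mean(B) = (7 + 5 + 4 + 1 + 8) / 5 = 25/5 = 5
  mean(C) = (5 + 2 + 3 + 5 + 8) / 5 = 23/5 = 4.6

Step 2 — sample covariance S[i,j] = (1/(n-1)) · Σ_k (x_{k,i} - mean_i) · (x_{k,j} - mean_j), with n-1 = 4.
  S[A,A] = ((1.4)·(1.4) + (-2.6)·(-2.6) + (0.4)·(0.4) + (2.4)·(2.4) + (-1.6)·(-1.6)) / 4 = 17.2/4 = 4.3
  S[A,B] = ((1.4)·(2) + (-2.6)·(0) + (0.4)·(-1) + (2.4)·(-4) + (-1.6)·(3)) / 4 = -12/4 = -3
  S[A,C] = ((1.4)·(0.4) + (-2.6)·(-2.6) + (0.4)·(-1.6) + (2.4)·(0.4) + (-1.6)·(3.4)) / 4 = 2.2/4 = 0.55
  S[B,B] = ((2)·(2) + (0)·(0) + (-1)·(-1) + (-4)·(-4) + (3)·(3)) / 4 = 30/4 = 7.5
  S[B,C] = ((2)·(0.4) + (0)·(-2.6) + (-1)·(-1.6) + (-4)·(0.4) + (3)·(3.4)) / 4 = 11/4 = 2.75
  S[C,C] = ((0.4)·(0.4) + (-2.6)·(-2.6) + (-1.6)·(-1.6) + (0.4)·(0.4) + (3.4)·(3.4)) / 4 = 21.2/4 = 5.3

S is symmetric (S[j,i] = S[i,j]). Assembling:

S = [[4.3, -3, 0.55],
 [-3, 7.5, 2.75],
 [0.55, 2.75, 5.3]]


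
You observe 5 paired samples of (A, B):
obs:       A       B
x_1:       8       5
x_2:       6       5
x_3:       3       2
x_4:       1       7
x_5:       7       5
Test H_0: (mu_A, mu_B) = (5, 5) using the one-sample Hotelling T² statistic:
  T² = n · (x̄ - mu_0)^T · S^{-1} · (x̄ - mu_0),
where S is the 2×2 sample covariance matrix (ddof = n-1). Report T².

Step 1 — sample mean vector:
  mean(A) = (8 + 6 + 3 + 1 + 7) / 5 = 25/5 = 5
  mean(B) = (5 + 5 + 2 + 7 + 5) / 5 = 24/5 = 4.8
  x̄ = (5, 4.8),  deviation x̄ - mu_0 = (5, 4.8) - (5, 5) = (0, -0.2).

Step 2 — sample covariance matrix, S[i,j] = (1/(n-1)) · Σ_k (x_{k,i} - mean_i) · (x_{k,j} - mean_j), divisor n-1 = 4:
  S[A,A] = ((3)·(3) + (1)·(1) + (-2)·(-2) + (-4)·(-4) + (2)·(2)) / 4 = 34/4 = 8.5
  S[A,B] = ((3)·(0.2) + (1)·(0.2) + (-2)·(-2.8) + (-4)·(2.2) + (2)·(0.2)) / 4 = -2/4 = -0.5
  S[B,B] = ((0.2)·(0.2) + (0.2)·(0.2) + (-2.8)·(-2.8) + (2.2)·(2.2) + (0.2)·(0.2)) / 4 = 12.8/4 = 3.2
  S = [[8.5, -0.5],
 [-0.5, 3.2]].

Step 3 — invert S. det(S) = 8.5·3.2 - (-0.5)² = 26.95.
  S^{-1} = (1/det) · [[d, -b], [-b, a]] = [[0.1187, 0.0186],
 [0.0186, 0.3154]].

Step 4 — quadratic form (x̄ - mu_0)^T · S^{-1} · (x̄ - mu_0):
  S^{-1} · (x̄ - mu_0) = (-0.0037, -0.0631),
  (x̄ - mu_0)^T · [...] = (0)·(-0.0037) + (-0.2)·(-0.0631) = 0.0126.

Step 5 — scale by n: T² = 5 · 0.0126 = 0.0631.

T² ≈ 0.0631


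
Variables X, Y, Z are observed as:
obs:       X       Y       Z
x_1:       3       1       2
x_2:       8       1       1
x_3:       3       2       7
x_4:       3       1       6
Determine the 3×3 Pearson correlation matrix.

Step 1 — column means:
  mean(X) = (3 + 8 + 3 + 3) / 4 = 17/4 = 4.25
  mean(Y) = (1 + 1 + 2 + 1) / 4 = 5/4 = 1.25
  mean(Z) = (2 + 1 + 7 + 6) / 4 = 16/4 = 4

Step 2 — sample variances and covariances s[i,j] = (1/(n-1)) · Σ_k (x_{k,i} - mean_i) · (x_{k,j} - mean_j), with n-1 = 3:
  s[X,X] = ((-1.25)·(-1.25) + (3.75)·(3.75) + (-1.25)·(-1.25) + (-1.25)·(-1.25)) / 3 = 18.75/3 = 6.25
  s[X,Y] = ((-1.25)·(-0.25) + (3.75)·(-0.25) + (-1.25)·(0.75) + (-1.25)·(-0.25)) / 3 = -1.25/3 = -0.4167
  s[X,Z] = ((-1.25)·(-2) + (3.75)·(-3) + (-1.25)·(3) + (-1.25)·(2)) / 3 = -15/3 = -5
  s[Y,Y] = ((-0.25)·(-0.25) + (-0.25)·(-0.25) + (0.75)·(0.75) + (-0.25)·(-0.25)) / 3 = 0.75/3 = 0.25
  s[Y,Z] = ((-0.25)·(-2) + (-0.25)·(-3) + (0.75)·(3) + (-0.25)·(2)) / 3 = 3/3 = 1
  s[Z,Z] = ((-2)·(-2) + (-3)·(-3) + (3)·(3) + (2)·(2)) / 3 = 26/3 = 8.6667
  Sample standard deviations s_i = √(s[i,i]):
  s(X) = √(6.25) = 2.5
  s(Y) = √(0.25) = 0.5
  s(Z) = √(8.6667) = 2.9439

Step 3 — r_{ij} = s_{ij} / (s_i · s_j):
  r[X,X] = 1 (diagonal).
  r[X,Y] = -0.4167 / (2.5 · 0.5) = -0.4167 / 1.25 = -0.3333
  r[X,Z] = -5 / (2.5 · 2.9439) = -5 / 7.3598 = -0.6794
  r[Y,Y] = 1 (diagonal).
  r[Y,Z] = 1 / (0.5 · 2.9439) = 1 / 1.472 = 0.6794
  r[Z,Z] = 1 (diagonal).

R is symmetric with unit diagonal. Assembling:

R = [[1, -0.3333, -0.6794],
 [-0.3333, 1, 0.6794],
 [-0.6794, 0.6794, 1]]


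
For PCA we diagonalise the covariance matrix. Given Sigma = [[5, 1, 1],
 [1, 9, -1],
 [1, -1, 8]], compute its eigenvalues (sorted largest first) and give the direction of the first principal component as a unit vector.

Step 1 — characteristic polynomial p(λ) = det(λI - Sigma) = λ³ - tr·λ² + c_1·λ - det, where tr = trace, c_1 = sum of the principal 2×2 minors, det = det(Sigma):
  tr = 5 + 9 + 8 = 22,
  c_1 = (5·9 - (1)²) + (5·8 - (1)²) + (9·8 - (-1)²) = 44 + 39 + 71 = 154,
  det = 5·(9·8 - (-1)²) - (1)·((1)·8 - (-1)·(1)) + (1)·((1)·(-1) - 9·(1)) = 5·(71) - (1)·(9) + (1)·(-10) = 336.
  So p(λ) = λ³ - 22λ² + 154λ - 336.
Step 2 — look for an integer root (rational root theorem: any rational root is an integer divisor of 336). Testing λ = 8:
  p(8) = 512 - 1408 + 1232 - 336 = 0  ✓
  Dividing out (λ - 8): p(λ) = (λ - 8)(λ² - 14λ + 42).
Step 3 — remaining eigenvalues from the quadratic λ² - 14λ + 42 = 0:
  Δ = 14² - 4·42 = 196 - 168 = 28,  λ = (14 ± √28)/2 = (14 ± 5.2915)/2 ≈ 9.6458 or 4.3542.
  Sorted: λ_1 = 9.6458,  λ_2 = 8,  λ_3 = 4.3542  (check: sum = 22 = tr ✓).

Step 4 — unit eigenvector for λ_1 ≈ 9.6458: v spans the null space of (Sigma - λ_1 I), whose rows are
  r_1 = (-4.6458, 1, 1),  r_2 = (1, -0.6458, -1),  r_3 = (1, -1, -1.6458).
  v is orthogonal to every row, so take v ∝ r_1 × r_2 = ((1)·(-1) - (1)·(-0.6458), (1)·(1) - (-4.6458)·(-1), (-4.6458)·(-0.6458) - (1)·(1)) ≈ (-0.3542, -3.6458, 2).
  Rescale (multiply by -1 so the first nonzero entry is positive): u = (0.3542, 3.6458, -2).
  ||u|| = √((0.3542)² + (3.6458)² + (-2)²) = √(17.417) ≈ 4.1734,  v_1 = u/||u|| ≈ (0.0849, 0.8736, -0.4792) (||v_1|| = 1).

λ_1 = 9.6458,  λ_2 = 8,  λ_3 = 4.3542;  v_1 ≈ (0.0849, 0.8736, -0.4792)


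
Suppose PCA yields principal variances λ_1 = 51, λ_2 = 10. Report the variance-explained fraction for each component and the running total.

Step 1 — total variance = trace(Sigma) = Σ λ_i = 51 + 10 = 61.

Step 2 — fraction explained by component i = λ_i / Σ λ:
  PC1: 51/61 = 0.8361
  PC2: 10/61 = 0.1639

Step 3 — cumulative fraction after k components = (λ_1 + ... + λ_k) / Σ λ:
  k = 1: 51/61 = 0.8361
  k = 2: (51 + 10)/61 = 61/61 = 1

Summary (fraction, with percent):

explained: PC1 0.8361 (83.61%), PC2 0.1639 (16.39%);  cumulative: 0.8361, 1


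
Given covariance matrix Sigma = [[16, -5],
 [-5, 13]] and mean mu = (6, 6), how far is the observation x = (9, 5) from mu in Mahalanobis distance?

Step 1 — centre the observation: (x - mu) = (3, -1).

Step 2 — invert Sigma. det(Sigma) = 16·13 - (-5)² = 183.
  Sigma^{-1} = (1/det) · [[d, -b], [-b, a]] = [[0.071, 0.0273],
 [0.0273, 0.0874]].

Step 3 — form the quadratic (x - mu)^T · Sigma^{-1} · (x - mu):
  Sigma^{-1} · (x - mu) = (0.1858, -0.0055).
  (x - mu)^T · [Sigma^{-1} · (x - mu)] = (3)·(0.1858) + (-1)·(-0.0055) = 0.5628.

Step 4 — take square root: d = √(0.5628) ≈ 0.7502.

d(x, mu) = √(0.5628) ≈ 0.7502


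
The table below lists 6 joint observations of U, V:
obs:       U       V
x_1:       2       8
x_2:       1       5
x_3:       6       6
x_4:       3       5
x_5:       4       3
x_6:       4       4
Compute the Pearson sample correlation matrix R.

Step 1 — column means:
  mean(U) = (2 + 1 + 6 + 3 + 4 + 4) / 6 = 20/6 = 3.3333
  mean(V) = (8 + 5 + 6 + 5 + 3 + 4) / 6 = 31/6 = 5.1667

Step 2 — sample variances and covariances s[i,j] = (1/(n-1)) · Σ_k (x_{k,i} - mean_i) · (x_{k,j} - mean_j), with n-1 = 5:
  s[U,U] = ((-1.3333)·(-1.3333) + (-2.3333)·(-2.3333) + (2.6667)·(2.6667) + (-0.3333)·(-0.3333) + (0.6667)·(0.6667) + (0.6667)·(0.6667)) / 5 = 15.3333/5 = 3.0667
  s[U,V] = ((-1.3333)·(2.8333) + (-2.3333)·(-0.1667) + (2.6667)·(0.8333) + (-0.3333)·(-0.1667) + (0.6667)·(-2.1667) + (0.6667)·(-1.1667)) / 5 = -3.3333/5 = -0.6667
  s[V,V] = ((2.8333)·(2.8333) + (-0.1667)·(-0.1667) + (0.8333)·(0.8333) + (-0.1667)·(-0.1667) + (-2.1667)·(-2.1667) + (-1.1667)·(-1.1667)) / 5 = 14.8333/5 = 2.9667
  Sample standard deviations s_i = √(s[i,i]):
  s(U) = √(3.0667) = 1.7512
  s(V) = √(2.9667) = 1.7224

Step 3 — r_{ij} = s_{ij} / (s_i · s_j):
  r[U,U] = 1 (diagonal).
  r[U,V] = -0.6667 / (1.7512 · 1.7224) = -0.6667 / 3.0163 = -0.221
  r[V,V] = 1 (diagonal).

R is symmetric with unit diagonal. Assembling:

R = [[1, -0.221],
 [-0.221, 1]]


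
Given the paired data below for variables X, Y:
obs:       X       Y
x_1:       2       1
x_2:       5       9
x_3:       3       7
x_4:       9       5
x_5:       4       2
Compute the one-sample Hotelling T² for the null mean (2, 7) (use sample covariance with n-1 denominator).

Step 1 — sample mean vector:
  mean(X) = (2 + 5 + 3 + 9 + 4) / 5 = 23/5 = 4.6
  mean(Y) = (1 + 9 + 7 + 5 + 2) / 5 = 24/5 = 4.8
  x̄ = (4.6, 4.8),  deviation x̄ - mu_0 = (4.6, 4.8) - (2, 7) = (2.6, -2.2).

Step 2 — sample covariance matrix, S[i,j] = (1/(n-1)) · Σ_k (x_{k,i} - mean_i) · (x_{k,j} - mean_j), divisor n-1 = 4:
  S[X,X] = ((-2.6)·(-2.6) + (0.4)·(0.4) + (-1.6)·(-1.6) + (4.4)·(4.4) + (-0.6)·(-0.6)) / 4 = 29.2/4 = 7.3
  S[X,Y] = ((-2.6)·(-3.8) + (0.4)·(4.2) + (-1.6)·(2.2) + (4.4)·(0.2) + (-0.6)·(-2.8)) / 4 = 10.6/4 = 2.65
  S[Y,Y] = ((-3.8)·(-3.8) + (4.2)·(4.2) + (2.2)·(2.2) + (0.2)·(0.2) + (-2.8)·(-2.8)) / 4 = 44.8/4 = 11.2
  S = [[7.3, 2.65],
 [2.65, 11.2]].

Step 3 — invert S. det(S) = 7.3·11.2 - (2.65)² = 74.7375.
  S^{-1} = (1/det) · [[d, -b], [-b, a]] = [[0.1499, -0.0355],
 [-0.0355, 0.0977]].

Step 4 — quadratic form (x̄ - mu_0)^T · S^{-1} · (x̄ - mu_0):
  S^{-1} · (x̄ - mu_0) = (0.4676, -0.3071),
  (x̄ - mu_0)^T · [...] = (2.6)·(0.4676) + (-2.2)·(-0.3071) = 1.8914.

Step 5 — scale by n: T² = 5 · 1.8914 = 9.4571.

T² ≈ 9.4571


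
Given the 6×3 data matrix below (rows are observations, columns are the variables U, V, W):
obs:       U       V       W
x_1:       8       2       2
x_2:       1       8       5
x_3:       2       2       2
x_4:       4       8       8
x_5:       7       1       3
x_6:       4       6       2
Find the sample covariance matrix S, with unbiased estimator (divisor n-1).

Step 1 — column means:
  mean(U) = (8 + 1 + 2 + 4 + 7 + 4) / 6 = 26/6 = 4.3333
  mean(V) = (2 + 8 + 2 + 8 + 1 + 6) / 6 = 27/6 = 4.5
  mean(W) = (2 + 5 + 2 + 8 + 3 + 2) / 6 = 22/6 = 3.6667

Step 2 — sample covariance S[i,j] = (1/(n-1)) · Σ_k (x_{k,i} - mean_i) · (x_{k,j} - mean_j), with n-1 = 5.
  S[U,U] = ((3.6667)·(3.6667) + (-3.3333)·(-3.3333) + (-2.3333)·(-2.3333) + (-0.3333)·(-0.3333) + (2.6667)·(2.6667) + (-0.3333)·(-0.3333)) / 5 = 37.3333/5 = 7.4667
  S[U,V] = ((3.6667)·(-2.5) + (-3.3333)·(3.5) + (-2.3333)·(-2.5) + (-0.3333)·(3.5) + (2.6667)·(-3.5) + (-0.3333)·(1.5)) / 5 = -26/5 = -5.2
  S[U,W] = ((3.6667)·(-1.6667) + (-3.3333)·(1.3333) + (-2.3333)·(-1.6667) + (-0.3333)·(4.3333) + (2.6667)·(-0.6667) + (-0.3333)·(-1.6667)) / 5 = -9.3333/5 = -1.8667
  S[V,V] = ((-2.5)·(-2.5) + (3.5)·(3.5) + (-2.5)·(-2.5) + (3.5)·(3.5) + (-3.5)·(-3.5) + (1.5)·(1.5)) / 5 = 51.5/5 = 10.3
  S[V,W] = ((-2.5)·(-1.6667) + (3.5)·(1.3333) + (-2.5)·(-1.6667) + (3.5)·(4.3333) + (-3.5)·(-0.6667) + (1.5)·(-1.6667)) / 5 = 28/5 = 5.6
  S[W,W] = ((-1.6667)·(-1.6667) + (1.3333)·(1.3333) + (-1.6667)·(-1.6667) + (4.3333)·(4.3333) + (-0.6667)·(-0.6667) + (-1.6667)·(-1.6667)) / 5 = 29.3333/5 = 5.8667

S is symmetric (S[j,i] = S[i,j]). Assembling:

S = [[7.4667, -5.2, -1.8667],
 [-5.2, 10.3, 5.6],
 [-1.8667, 5.6, 5.8667]]


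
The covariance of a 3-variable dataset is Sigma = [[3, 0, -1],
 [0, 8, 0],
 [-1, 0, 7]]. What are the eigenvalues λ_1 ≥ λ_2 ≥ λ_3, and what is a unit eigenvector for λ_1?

Step 1 — characteristic polynomial p(λ) = det(λI - Sigma) = λ³ - tr·λ² + c_1·λ - det, where tr = trace, c_1 = sum of the principal 2×2 minors, det = det(Sigma):
  tr = 3 + 8 + 7 = 18,
  c_1 = (3·8 - (0)²) + (3·7 - (-1)²) + (8·7 - (0)²) = 24 + 20 + 56 = 100,
  det = 3·(8·7 - (0)²) - (0)·((0)·7 - (0)·(-1)) + (-1)·((0)·(0) - 8·(-1)) = 3·(56) - (0)·(0) + (-1)·(8) = 160.
  So p(λ) = λ³ - 18λ² + 100λ - 160.
Step 2 — look for an integer root (rational root theorem: any rational root is an integer divisor of 160). Testing λ = 8:
  p(8) = 512 - 1152 + 800 - 160 = 0  ✓
  Dividing out (λ - 8): p(λ) = (λ - 8)(λ² - 10λ + 20).
Step 3 — remaining eigenvalues from the quadratic λ² - 10λ + 20 = 0:
  Δ = 10² - 4·20 = 100 - 80 = 20,  λ = (10 ± √20)/2 = (10 ± 4.4721)/2 ≈ 7.2361 or 2.7639.
  Sorted: λ_1 = 8,  λ_2 = 7.2361,  λ_3 = 2.7639  (check: sum = 18 = tr ✓).

Step 4 — unit eigenvector for λ_1 = 8: v spans the null space of (Sigma - λ_1 I), whose rows are
  r_1 = (-5, 0, -1),  r_2 = (0, 0, 0),  r_3 = (-1, 0, -1).
  v is orthogonal to every row, so take v ∝ r_1 × r_3 = ((0)·(-1) - (-1)·(0), (-1)·(-1) - (-5)·(-1), (-5)·(0) - (0)·(-1)) = (0, -4, 0).
  Rescale (divide by 4; multiply by -1 so the first nonzero entry is positive): u = (0, 1, 0).
  ||u|| = √((0)² + (1)² + (0)²) = √(1) = 1,  v_1 = u/||u|| ≈ (0, 1, 0) (||v_1|| = 1).

λ_1 = 8,  λ_2 = 7.2361,  λ_3 = 2.7639;  v_1 ≈ (0, 1, 0)


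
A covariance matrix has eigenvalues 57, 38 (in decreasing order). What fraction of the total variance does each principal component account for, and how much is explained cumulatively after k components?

Step 1 — total variance = trace(Sigma) = Σ λ_i = 57 + 38 = 95.

Step 2 — fraction explained by component i = λ_i / Σ λ:
  PC1: 57/95 = 0.6
  PC2: 38/95 = 0.4

Step 3 — cumulative fraction after k components = (λ_1 + ... + λ_k) / Σ λ:
  k = 1: 57/95 = 0.6
  k = 2: (57 + 38)/95 = 95/95 = 1

Summary (fraction, with percent):

explained: PC1 0.6 (60%), PC2 0.4 (40%);  cumulative: 0.6, 1


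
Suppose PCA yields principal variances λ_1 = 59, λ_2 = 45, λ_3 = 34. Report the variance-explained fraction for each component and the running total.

Step 1 — total variance = trace(Sigma) = Σ λ_i = 59 + 45 + 34 = 138.

Step 2 — fraction explained by component i = λ_i / Σ λ:
  PC1: 59/138 = 0.4275
  PC2: 45/138 = 0.3261
  PC3: 34/138 = 0.2464

Step 3 — cumulative fraction after k components = (λ_1 + ... + λ_k) / Σ λ:
  k = 1: 59/138 = 0.4275
  k = 2: (59 + 45)/138 = 104/138 = 0.7536
  k = 3: (59 + 45 + 34)/138 = 138/138 = 1

Summary (fraction, with percent):

explained: PC1 0.4275 (42.75%), PC2 0.3261 (32.61%), PC3 0.2464 (24.64%);  cumulative: 0.4275, 0.7536, 1


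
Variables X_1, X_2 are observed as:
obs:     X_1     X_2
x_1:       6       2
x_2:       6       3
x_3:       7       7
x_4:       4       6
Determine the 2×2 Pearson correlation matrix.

Step 1 — column means:
  mean(X_1) = (6 + 6 + 7 + 4) / 4 = 23/4 = 5.75
  mean(X_2) = (2 + 3 + 7 + 6) / 4 = 18/4 = 4.5

Step 2 — sample variances and covariances s[i,j] = (1/(n-1)) · Σ_k (x_{k,i} - mean_i) · (x_{k,j} - mean_j), with n-1 = 3:
  s[X_1,X_1] = ((0.25)·(0.25) + (0.25)·(0.25) + (1.25)·(1.25) + (-1.75)·(-1.75)) / 3 = 4.75/3 = 1.5833
  s[X_1,X_2] = ((0.25)·(-2.5) + (0.25)·(-1.5) + (1.25)·(2.5) + (-1.75)·(1.5)) / 3 = -0.5/3 = -0.1667
  s[X_2,X_2] = ((-2.5)·(-2.5) + (-1.5)·(-1.5) + (2.5)·(2.5) + (1.5)·(1.5)) / 3 = 17/3 = 5.6667
  Sample standard deviations s_i = √(s[i,i]):
  s(X_1) = √(1.5833) = 1.2583
  s(X_2) = √(5.6667) = 2.3805

Step 3 — r_{ij} = s_{ij} / (s_i · s_j):
  r[X_1,X_1] = 1 (diagonal).
  r[X_1,X_2] = -0.1667 / (1.2583 · 2.3805) = -0.1667 / 2.9954 = -0.0556
  r[X_2,X_2] = 1 (diagonal).

R is symmetric with unit diagonal. Assembling:

R = [[1, -0.0556],
 [-0.0556, 1]]


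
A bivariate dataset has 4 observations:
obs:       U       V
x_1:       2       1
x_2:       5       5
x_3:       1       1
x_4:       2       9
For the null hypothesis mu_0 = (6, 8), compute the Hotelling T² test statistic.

Step 1 — sample mean vector:
  mean(U) = (2 + 5 + 1 + 2) / 4 = 10/4 = 2.5
  mean(V) = (1 + 5 + 1 + 9) / 4 = 16/4 = 4
  x̄ = (2.5, 4),  deviation x̄ - mu_0 = (2.5, 4) - (6, 8) = (-3.5, -4).

Step 2 — sample covariance matrix, S[i,j] = (1/(n-1)) · Σ_k (x_{k,i} - mean_i) · (x_{k,j} - mean_j), divisor n-1 = 3:
  S[U,U] = ((-0.5)·(-0.5) + (2.5)·(2.5) + (-1.5)·(-1.5) + (-0.5)·(-0.5)) / 3 = 9/3 = 3
  S[U,V] = ((-0.5)·(-3) + (2.5)·(1) + (-1.5)·(-3) + (-0.5)·(5)) / 3 = 6/3 = 2
  S[V,V] = ((-3)·(-3) + (1)·(1) + (-3)·(-3) + (5)·(5)) / 3 = 44/3 = 14.6667
  S = [[3, 2],
 [2, 14.6667]].

Step 3 — invert S. det(S) = 3·14.6667 - (2)² = 40.
  S^{-1} = (1/det) · [[d, -b], [-b, a]] = [[0.3667, -0.05],
 [-0.05, 0.075]].

Step 4 — quadratic form (x̄ - mu_0)^T · S^{-1} · (x̄ - mu_0):
  S^{-1} · (x̄ - mu_0) = (-1.0833, -0.125),
  (x̄ - mu_0)^T · [...] = (-3.5)·(-1.0833) + (-4)·(-0.125) = 4.2917.

Step 5 — scale by n: T² = 4 · 4.2917 = 17.1667.

T² ≈ 17.1667


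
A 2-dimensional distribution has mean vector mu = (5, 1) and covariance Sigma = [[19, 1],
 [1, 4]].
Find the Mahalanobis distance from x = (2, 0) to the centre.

Step 1 — centre the observation: (x - mu) = (-3, -1).

Step 2 — invert Sigma. det(Sigma) = 19·4 - (1)² = 75.
  Sigma^{-1} = (1/det) · [[d, -b], [-b, a]] = [[0.0533, -0.0133],
 [-0.0133, 0.2533]].

Step 3 — form the quadratic (x - mu)^T · Sigma^{-1} · (x - mu):
  Sigma^{-1} · (x - mu) = (-0.1467, -0.2133).
  (x - mu)^T · [Sigma^{-1} · (x - mu)] = (-3)·(-0.1467) + (-1)·(-0.2133) = 0.6533.

Step 4 — take square root: d = √(0.6533) ≈ 0.8083.

d(x, mu) = √(0.6533) ≈ 0.8083


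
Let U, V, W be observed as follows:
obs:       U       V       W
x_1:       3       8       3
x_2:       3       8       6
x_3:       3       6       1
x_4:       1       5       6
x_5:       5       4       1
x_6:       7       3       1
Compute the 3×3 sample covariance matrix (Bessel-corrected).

Step 1 — column means:
  mean(U) = (3 + 3 + 3 + 1 + 5 + 7) / 6 = 22/6 = 3.6667
  mean(V) = (8 + 8 + 6 + 5 + 4 + 3) / 6 = 34/6 = 5.6667
  mean(W) = (3 + 6 + 1 + 6 + 1 + 1) / 6 = 18/6 = 3

Step 2 — sample covariance S[i,j] = (1/(n-1)) · Σ_k (x_{k,i} - mean_i) · (x_{k,j} - mean_j), with n-1 = 5.
  S[U,U] = ((-0.6667)·(-0.6667) + (-0.6667)·(-0.6667) + (-0.6667)·(-0.6667) + (-2.6667)·(-2.6667) + (1.3333)·(1.3333) + (3.3333)·(3.3333)) / 5 = 21.3333/5 = 4.2667
  S[U,V] = ((-0.6667)·(2.3333) + (-0.6667)·(2.3333) + (-0.6667)·(0.3333) + (-2.6667)·(-0.6667) + (1.3333)·(-1.6667) + (3.3333)·(-2.6667)) / 5 = -12.6667/5 = -2.5333
  S[U,W] = ((-0.6667)·(0) + (-0.6667)·(3) + (-0.6667)·(-2) + (-2.6667)·(3) + (1.3333)·(-2) + (3.3333)·(-2)) / 5 = -18/5 = -3.6
  S[V,V] = ((2.3333)·(2.3333) + (2.3333)·(2.3333) + (0.3333)·(0.3333) + (-0.6667)·(-0.6667) + (-1.6667)·(-1.6667) + (-2.6667)·(-2.6667)) / 5 = 21.3333/5 = 4.2667
  S[V,W] = ((2.3333)·(0) + (2.3333)·(3) + (0.3333)·(-2) + (-0.6667)·(3) + (-1.6667)·(-2) + (-2.6667)·(-2)) / 5 = 13/5 = 2.6
  S[W,W] = ((0)·(0) + (3)·(3) + (-2)·(-2) + (3)·(3) + (-2)·(-2) + (-2)·(-2)) / 5 = 30/5 = 6

S is symmetric (S[j,i] = S[i,j]). Assembling:

S = [[4.2667, -2.5333, -3.6],
 [-2.5333, 4.2667, 2.6],
 [-3.6, 2.6, 6]]


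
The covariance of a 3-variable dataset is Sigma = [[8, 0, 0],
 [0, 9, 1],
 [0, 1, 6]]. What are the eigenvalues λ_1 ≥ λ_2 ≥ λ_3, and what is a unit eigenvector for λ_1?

Step 1 — characteristic polynomial p(λ) = det(λI - Sigma) = λ³ - tr·λ² + c_1·λ - det, where tr = trace, c_1 = sum of the principal 2×2 minors, det = det(Sigma):
  tr = 8 + 9 + 6 = 23,
  c_1 = (8·9 - (0)²) + (8·6 - (0)²) + (9·6 - (1)²) = 72 + 48 + 53 = 173,
  det = 8·(9·6 - (1)²) - (0)·((0)·6 - (1)·(0)) + (0)·((0)·(1) - 9·(0)) = 8·(53) - (0)·(0) + (0)·(0) = 424.
  So p(λ) = λ³ - 23λ² + 173λ - 424.
Step 2 — look for an integer root (rational root theorem: any rational root is an integer divisor of 424). Testing λ = 8:
  p(8) = 512 - 1472 + 1384 - 424 = 0  ✓
  Dividing out (λ - 8): p(λ) = (λ - 8)(λ² - 15λ + 53).
Step 3 — remaining eigenvalues from the quadratic λ² - 15λ + 53 = 0:
  Δ = 15² - 4·53 = 225 - 212 = 13,  λ = (15 ± √13)/2 = (15 ± 3.6056)/2 ≈ 9.3028 or 5.6972.
  Sorted: λ_1 = 9.3028,  λ_2 = 8,  λ_3 = 5.6972  (check: sum = 23 = tr ✓).

Step 4 — unit eigenvector for λ_1 ≈ 9.3028: v spans the null space of (Sigma - λ_1 I), whose rows are
  r_1 = (-1.3028, 0, 0),  r_2 = (0, -0.3028, 1),  r_3 = (0, 1, -3.3028).
  v is orthogonal to every row, so take v ∝ r_1 × r_2 = ((0)·(1) - (0)·(-0.3028), (0)·(0) - (-1.3028)·(1), (-1.3028)·(-0.3028) - (0)·(0)) ≈ (0, 1.3028, 0.3944).
  Let u = (0, 1.3028, 0.3944).
  ||u|| = √((0)² + (1.3028)² + (0.3944)²) = √(1.8528) ≈ 1.3612,  v_1 = u/||u|| ≈ (0, 0.9571, 0.2898) (||v_1|| = 1).

λ_1 = 9.3028,  λ_2 = 8,  λ_3 = 5.6972;  v_1 ≈ (0, 0.9571, 0.2898)


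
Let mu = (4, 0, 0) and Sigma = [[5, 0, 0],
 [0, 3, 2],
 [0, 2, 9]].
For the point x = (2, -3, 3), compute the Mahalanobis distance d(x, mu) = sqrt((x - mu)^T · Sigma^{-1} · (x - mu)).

Step 1 — centre the observation: (x - mu) = (-2, -3, 3).

Step 2 — invert Sigma (cofactor / det for 3×3, or solve directly):
  Sigma^{-1} = [[0.2, 0, 0],
 [0, 0.3913, -0.087],
 [0, -0.087, 0.1304]].

Step 3 — form the quadratic (x - mu)^T · Sigma^{-1} · (x - mu):
  Sigma^{-1} · (x - mu) = (-0.4, -1.4348, 0.6522).
  (x - mu)^T · [Sigma^{-1} · (x - mu)] = (-2)·(-0.4) + (-3)·(-1.4348) + (3)·(0.6522) = 7.0609.

Step 4 — take square root: d = √(7.0609) ≈ 2.6572.

d(x, mu) = √(7.0609) ≈ 2.6572


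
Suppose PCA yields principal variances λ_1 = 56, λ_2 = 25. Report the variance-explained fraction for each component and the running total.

Step 1 — total variance = trace(Sigma) = Σ λ_i = 56 + 25 = 81.

Step 2 — fraction explained by component i = λ_i / Σ λ:
  PC1: 56/81 = 0.6914
  PC2: 25/81 = 0.3086

Step 3 — cumulative fraction after k components = (λ_1 + ... + λ_k) / Σ λ:
  k = 1: 56/81 = 0.6914
  k = 2: (56 + 25)/81 = 81/81 = 1

Summary (fraction, with percent):

explained: PC1 0.6914 (69.14%), PC2 0.3086 (30.86%);  cumulative: 0.6914, 1


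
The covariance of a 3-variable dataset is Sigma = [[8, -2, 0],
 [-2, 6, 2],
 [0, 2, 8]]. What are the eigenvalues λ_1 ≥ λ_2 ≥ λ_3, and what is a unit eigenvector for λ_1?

Step 1 — characteristic polynomial p(λ) = det(λI - Sigma) = λ³ - tr·λ² + c_1·λ - det, where tr = trace, c_1 = sum of the principal 2×2 minors, det = det(Sigma):
  tr = 8 + 6 + 8 = 22,
  c_1 = (8·6 - (-2)²) + (8·8 - (0)²) + (6·8 - (2)²) = 44 + 64 + 44 = 152,
  det = 8·(6·8 - (2)²) - (-2)·((-2)·8 - (2)·(0)) + (0)·((-2)·(2) - 6·(0)) = 8·(44) - (-2)·(-16) + (0)·(-4) = 320.
  So p(λ) = λ³ - 22λ² + 152λ - 320.
Step 2 — look for an integer root (rational root theorem: any rational root is an integer divisor of 320). Testing λ = 4:
  p(4) = 64 - 352 + 608 - 320 = 0  ✓
  Dividing out (λ - 4): p(λ) = (λ - 4)(λ² - 18λ + 80).
Step 3 — remaining eigenvalues from the quadratic λ² - 18λ + 80 = 0:
  Δ = 18² - 4·80 = 324 - 320 = 4,  λ = (18 ± √4)/2 = (18 ± 2)/2 = 10 or 8.
  Sorted: λ_1 = 10,  λ_2 = 8,  λ_3 = 4  (check: sum = 22 = tr ✓).

Step 4 — unit eigenvector for λ_1 = 10: v spans the null space of (Sigma - λ_1 I), whose rows are
  r_1 = (-2, -2, 0),  r_2 = (-2, -4, 2),  r_3 = (0, 2, -2).
  v is orthogonal to every row, so take v ∝ r_1 × r_2 = ((-2)·(2) - (0)·(-4), (0)·(-2) - (-2)·(2), (-2)·(-4) - (-2)·(-2)) = (-4, 4, 4).
  Rescale (divide by 4; multiply by -1 so the first nonzero entry is positive): u = (1, -1, -1).
  ||u|| = √((1)² + (-1)² + (-1)²) = √(3) ≈ 1.7321,  v_1 = u/||u|| ≈ (0.5774, -0.5774, -0.5774) (||v_1|| = 1).

λ_1 = 10,  λ_2 = 8,  λ_3 = 4;  v_1 ≈ (0.5774, -0.5774, -0.5774)


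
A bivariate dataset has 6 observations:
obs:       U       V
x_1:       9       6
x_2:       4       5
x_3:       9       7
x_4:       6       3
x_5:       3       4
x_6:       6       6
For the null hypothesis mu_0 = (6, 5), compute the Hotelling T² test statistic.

Step 1 — sample mean vector:
  mean(U) = (9 + 4 + 9 + 6 + 3 + 6) / 6 = 37/6 = 6.1667
  mean(V) = (6 + 5 + 7 + 3 + 4 + 6) / 6 = 31/6 = 5.1667
  x̄ = (6.1667, 5.1667),  deviation x̄ - mu_0 = (6.1667, 5.1667) - (6, 5) = (0.1667, 0.1667).

Step 2 — sample covariance matrix, S[i,j] = (1/(n-1)) · Σ_k (x_{k,i} - mean_i) · (x_{k,j} - mean_j), divisor n-1 = 5:
  S[U,U] = ((2.8333)·(2.8333) + (-2.1667)·(-2.1667) + (2.8333)·(2.8333) + (-0.1667)·(-0.1667) + (-3.1667)·(-3.1667) + (-0.1667)·(-0.1667)) / 5 = 30.8333/5 = 6.1667
  S[U,V] = ((2.8333)·(0.8333) + (-2.1667)·(-0.1667) + (2.8333)·(1.8333) + (-0.1667)·(-2.1667) + (-3.1667)·(-1.1667) + (-0.1667)·(0.8333)) / 5 = 11.8333/5 = 2.3667
  S[V,V] = ((0.8333)·(0.8333) + (-0.1667)·(-0.1667) + (1.8333)·(1.8333) + (-2.1667)·(-2.1667) + (-1.1667)·(-1.1667) + (0.8333)·(0.8333)) / 5 = 10.8333/5 = 2.1667
  S = [[6.1667, 2.3667],
 [2.3667, 2.1667]].

Step 3 — invert S. det(S) = 6.1667·2.1667 - (2.3667)² = 7.76.
  S^{-1} = (1/det) · [[d, -b], [-b, a]] = [[0.2792, -0.305],
 [-0.305, 0.7947]].

Step 4 — quadratic form (x̄ - mu_0)^T · S^{-1} · (x̄ - mu_0):
  S^{-1} · (x̄ - mu_0) = (-0.0043, 0.0816),
  (x̄ - mu_0)^T · [...] = (0.1667)·(-0.0043) + (0.1667)·(0.0816) = 0.0129.

Step 5 — scale by n: T² = 6 · 0.0129 = 0.0773.

T² ≈ 0.0773


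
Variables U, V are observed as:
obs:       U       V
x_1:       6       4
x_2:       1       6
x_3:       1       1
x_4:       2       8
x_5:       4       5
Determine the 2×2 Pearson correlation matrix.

Step 1 — column means:
  mean(U) = (6 + 1 + 1 + 2 + 4) / 5 = 14/5 = 2.8
  mean(V) = (4 + 6 + 1 + 8 + 5) / 5 = 24/5 = 4.8

Step 2 — sample variances and covariances s[i,j] = (1/(n-1)) · Σ_k (x_{k,i} - mean_i) · (x_{k,j} - mean_j), with n-1 = 4:
  s[U,U] = ((3.2)·(3.2) + (-1.8)·(-1.8) + (-1.8)·(-1.8) + (-0.8)·(-0.8) + (1.2)·(1.2)) / 4 = 18.8/4 = 4.7
  s[U,V] = ((3.2)·(-0.8) + (-1.8)·(1.2) + (-1.8)·(-3.8) + (-0.8)·(3.2) + (1.2)·(0.2)) / 4 = -0.2/4 = -0.05
  s[V,V] = ((-0.8)·(-0.8) + (1.2)·(1.2) + (-3.8)·(-3.8) + (3.2)·(3.2) + (0.2)·(0.2)) / 4 = 26.8/4 = 6.7
  Sample standard deviations s_i = √(s[i,i]):
  s(U) = √(4.7) = 2.1679
  s(V) = √(6.7) = 2.5884

Step 3 — r_{ij} = s_{ij} / (s_i · s_j):
  r[U,U] = 1 (diagonal).
  r[U,V] = -0.05 / (2.1679 · 2.5884) = -0.05 / 5.6116 = -0.0089
  r[V,V] = 1 (diagonal).

R is symmetric with unit diagonal. Assembling:

R = [[1, -0.0089],
 [-0.0089, 1]]


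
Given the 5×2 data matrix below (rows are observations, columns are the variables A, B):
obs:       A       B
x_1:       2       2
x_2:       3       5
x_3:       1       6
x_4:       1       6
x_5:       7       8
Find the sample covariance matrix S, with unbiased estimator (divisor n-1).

Step 1 — column means:
  mean(A) = (2 + 3 + 1 + 1 + 7) / 5 = 14/5 = 2.8
  mean(B) = (2 + 5 + 6 + 6 + 8) / 5 = 27/5 = 5.4

Step 2 — sample covariance S[i,j] = (1/(n-1)) · Σ_k (x_{k,i} - mean_i) · (x_{k,j} - mean_j), with n-1 = 4.
  S[A,A] = ((-0.8)·(-0.8) + (0.2)·(0.2) + (-1.8)·(-1.8) + (-1.8)·(-1.8) + (4.2)·(4.2)) / 4 = 24.8/4 = 6.2
  S[A,B] = ((-0.8)·(-3.4) + (0.2)·(-0.4) + (-1.8)·(0.6) + (-1.8)·(0.6) + (4.2)·(2.6)) / 4 = 11.4/4 = 2.85
  S[B,B] = ((-3.4)·(-3.4) + (-0.4)·(-0.4) + (0.6)·(0.6) + (0.6)·(0.6) + (2.6)·(2.6)) / 4 = 19.2/4 = 4.8

S is symmetric (S[j,i] = S[i,j]). Assembling:

S = [[6.2, 2.85],
 [2.85, 4.8]]


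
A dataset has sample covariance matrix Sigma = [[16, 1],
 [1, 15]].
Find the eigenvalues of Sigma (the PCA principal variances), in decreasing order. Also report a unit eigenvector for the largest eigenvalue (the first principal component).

Step 1 — characteristic polynomial of 2×2 Sigma:
  det(Sigma - λI) = λ² - trace · λ + det = 0.
  trace = 16 + 15 = 31, det = 16·15 - (1)² = 239.
Step 2 — discriminant:
  Δ = trace² - 4·det = 961 - 956 = 5.
Step 3 — eigenvalues:
  λ = (trace ± √Δ)/2 = (31 ± 2.2361)/2,
  λ_1 = 16.618,  λ_2 = 14.382.

Step 4 — unit eigenvector for λ_1: solve (Sigma - λ_1 I)v = 0. First row:
  (16 - 16.618)·v_x + (1)·v_y = 0, i.e. (-0.618)·v_x + (1)·v_y = 0,
  so v ∝ (b, λ_1 - a) = (1, 0.618) = u.
  ||u|| = √((1)² + (0.618)²) = √(1.382) ≈ 1.1756,
  v_1 = u/||u|| ≈ (0.8507, 0.5257) (||v_1|| = 1).

λ_1 = 16.618,  λ_2 = 14.382;  v_1 ≈ (0.8507, 0.5257)


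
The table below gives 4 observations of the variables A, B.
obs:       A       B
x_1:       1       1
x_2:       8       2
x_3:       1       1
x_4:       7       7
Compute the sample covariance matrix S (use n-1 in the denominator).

Step 1 — column means:
  mean(A) = (1 + 8 + 1 + 7) / 4 = 17/4 = 4.25
  mean(B) = (1 + 2 + 1 + 7) / 4 = 11/4 = 2.75

Step 2 — sample covariance S[i,j] = (1/(n-1)) · Σ_k (x_{k,i} - mean_i) · (x_{k,j} - mean_j), with n-1 = 3.
  S[A,A] = ((-3.25)·(-3.25) + (3.75)·(3.75) + (-3.25)·(-3.25) + (2.75)·(2.75)) / 3 = 42.75/3 = 14.25
  S[A,B] = ((-3.25)·(-1.75) + (3.75)·(-0.75) + (-3.25)·(-1.75) + (2.75)·(4.25)) / 3 = 20.25/3 = 6.75
  S[B,B] = ((-1.75)·(-1.75) + (-0.75)·(-0.75) + (-1.75)·(-1.75) + (4.25)·(4.25)) / 3 = 24.75/3 = 8.25

S is symmetric (S[j,i] = S[i,j]). Assembling:

S = [[14.25, 6.75],
 [6.75, 8.25]]


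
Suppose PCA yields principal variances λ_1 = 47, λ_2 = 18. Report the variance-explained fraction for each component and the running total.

Step 1 — total variance = trace(Sigma) = Σ λ_i = 47 + 18 = 65.

Step 2 — fraction explained by component i = λ_i / Σ λ:
  PC1: 47/65 = 0.7231
  PC2: 18/65 = 0.2769

Step 3 — cumulative fraction after k components = (λ_1 + ... + λ_k) / Σ λ:
  k = 1: 47/65 = 0.7231
  k = 2: (47 + 18)/65 = 65/65 = 1

Summary (fraction, with percent):

explained: PC1 0.7231 (72.31%), PC2 0.2769 (27.69%);  cumulative: 0.7231, 1


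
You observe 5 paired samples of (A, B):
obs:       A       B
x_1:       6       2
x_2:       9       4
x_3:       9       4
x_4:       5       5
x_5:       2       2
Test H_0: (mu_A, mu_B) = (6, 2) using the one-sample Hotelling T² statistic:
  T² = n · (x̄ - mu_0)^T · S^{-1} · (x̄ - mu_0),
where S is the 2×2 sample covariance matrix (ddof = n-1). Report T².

Step 1 — sample mean vector:
  mean(A) = (6 + 9 + 9 + 5 + 2) / 5 = 31/5 = 6.2
  mean(B) = (2 + 4 + 4 + 5 + 2) / 5 = 17/5 = 3.4
  x̄ = (6.2, 3.4),  deviation x̄ - mu_0 = (6.2, 3.4) - (6, 2) = (0.2, 1.4).

Step 2 — sample covariance matrix, S[i,j] = (1/(n-1)) · Σ_k (x_{k,i} - mean_i) · (x_{k,j} - mean_j), divisor n-1 = 4:
  S[A,A] = ((-0.2)·(-0.2) + (2.8)·(2.8) + (2.8)·(2.8) + (-1.2)·(-1.2) + (-4.2)·(-4.2)) / 4 = 34.8/4 = 8.7
  S[A,B] = ((-0.2)·(-1.4) + (2.8)·(0.6) + (2.8)·(0.6) + (-1.2)·(1.6) + (-4.2)·(-1.4)) / 4 = 7.6/4 = 1.9
  S[B,B] = ((-1.4)·(-1.4) + (0.6)·(0.6) + (0.6)·(0.6) + (1.6)·(1.6) + (-1.4)·(-1.4)) / 4 = 7.2/4 = 1.8
  S = [[8.7, 1.9],
 [1.9, 1.8]].

Step 3 — invert S. det(S) = 8.7·1.8 - (1.9)² = 12.05.
  S^{-1} = (1/det) · [[d, -b], [-b, a]] = [[0.1494, -0.1577],
 [-0.1577, 0.722]].

Step 4 — quadratic form (x̄ - mu_0)^T · S^{-1} · (x̄ - mu_0):
  S^{-1} · (x̄ - mu_0) = (-0.1909, 0.9793),
  (x̄ - mu_0)^T · [...] = (0.2)·(-0.1909) + (1.4)·(0.9793) = 1.3328.

Step 5 — scale by n: T² = 5 · 1.3328 = 6.6639.

T² ≈ 6.6639


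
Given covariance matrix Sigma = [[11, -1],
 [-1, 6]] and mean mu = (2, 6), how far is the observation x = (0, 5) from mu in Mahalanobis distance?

Step 1 — centre the observation: (x - mu) = (-2, -1).

Step 2 — invert Sigma. det(Sigma) = 11·6 - (-1)² = 65.
  Sigma^{-1} = (1/det) · [[d, -b], [-b, a]] = [[0.0923, 0.0154],
 [0.0154, 0.1692]].

Step 3 — form the quadratic (x - mu)^T · Sigma^{-1} · (x - mu):
  Sigma^{-1} · (x - mu) = (-0.2, -0.2).
  (x - mu)^T · [Sigma^{-1} · (x - mu)] = (-2)·(-0.2) + (-1)·(-0.2) = 0.6.

Step 4 — take square root: d = √(0.6) ≈ 0.7746.

d(x, mu) = √(0.6) ≈ 0.7746


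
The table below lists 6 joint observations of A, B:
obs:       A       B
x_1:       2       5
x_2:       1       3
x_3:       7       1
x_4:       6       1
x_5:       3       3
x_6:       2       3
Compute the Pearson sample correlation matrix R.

Step 1 — column means:
  mean(A) = (2 + 1 + 7 + 6 + 3 + 2) / 6 = 21/6 = 3.5
  mean(B) = (5 + 3 + 1 + 1 + 3 + 3) / 6 = 16/6 = 2.6667

Step 2 — sample variances and covariances s[i,j] = (1/(n-1)) · Σ_k (x_{k,i} - mean_i) · (x_{k,j} - mean_j), with n-1 = 5:
  s[A,A] = ((-1.5)·(-1.5) + (-2.5)·(-2.5) + (3.5)·(3.5) + (2.5)·(2.5) + (-0.5)·(-0.5) + (-1.5)·(-1.5)) / 5 = 29.5/5 = 5.9
  s[A,B] = ((-1.5)·(2.3333) + (-2.5)·(0.3333) + (3.5)·(-1.6667) + (2.5)·(-1.6667) + (-0.5)·(0.3333) + (-1.5)·(0.3333)) / 5 = -15/5 = -3
  s[B,B] = ((2.3333)·(2.3333) + (0.3333)·(0.3333) + (-1.6667)·(-1.6667) + (-1.6667)·(-1.6667) + (0.3333)·(0.3333) + (0.3333)·(0.3333)) / 5 = 11.3333/5 = 2.2667
  Sample standard deviations s_i = √(s[i,i]):
  s(A) = √(5.9) = 2.429
  s(B) = √(2.2667) = 1.5055

Step 3 — r_{ij} = s_{ij} / (s_i · s_j):
  r[A,A] = 1 (diagonal).
  r[A,B] = -3 / (2.429 · 1.5055) = -3 / 3.657 = -0.8204
  r[B,B] = 1 (diagonal).

R is symmetric with unit diagonal. Assembling:

R = [[1, -0.8204],
 [-0.8204, 1]]


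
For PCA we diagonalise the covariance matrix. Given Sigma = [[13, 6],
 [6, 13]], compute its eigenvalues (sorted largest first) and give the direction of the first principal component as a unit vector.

Step 1 — characteristic polynomial of 2×2 Sigma:
  det(Sigma - λI) = λ² - trace · λ + det = 0.
  trace = 13 + 13 = 26, det = 13·13 - (6)² = 133.
Step 2 — discriminant:
  Δ = trace² - 4·det = 676 - 532 = 144.
Step 3 — eigenvalues:
  λ = (trace ± √Δ)/2 = (26 ± 12)/2,
  λ_1 = 19,  λ_2 = 7.

Step 4 — unit eigenvector for λ_1: solve (Sigma - λ_1 I)v = 0. First row:
  (13 - 19)·v_x + (6)·v_y = 0, i.e. (-6)·v_x + (6)·v_y = 0,
  so v ∝ (b, λ_1 - a) = (6, 6) = u.
  ||u|| = √((6)² + (6)²) = √(72) ≈ 8.4853,
  v_1 = u/||u|| ≈ (0.7071, 0.7071) (||v_1|| = 1).

λ_1 = 19,  λ_2 = 7;  v_1 ≈ (0.7071, 0.7071)


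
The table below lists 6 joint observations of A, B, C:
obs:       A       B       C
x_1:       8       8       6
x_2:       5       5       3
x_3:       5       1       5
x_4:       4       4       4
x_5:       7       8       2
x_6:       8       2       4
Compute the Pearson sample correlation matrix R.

Step 1 — column means:
  mean(A) = (8 + 5 + 5 + 4 + 7 + 8) / 6 = 37/6 = 6.1667
  mean(B) = (8 + 5 + 1 + 4 + 8 + 2) / 6 = 28/6 = 4.6667
  mean(C) = (6 + 3 + 5 + 4 + 2 + 4) / 6 = 24/6 = 4

Step 2 — sample variances and covariances s[i,j] = (1/(n-1)) · Σ_k (x_{k,i} - mean_i) · (x_{k,j} - mean_j), with n-1 = 5:
  s[A,A] = ((1.8333)·(1.8333) + (-1.1667)·(-1.1667) + (-1.1667)·(-1.1667) + (-2.1667)·(-2.1667) + (0.8333)·(0.8333) + (1.8333)·(1.8333)) / 5 = 14.8333/5 = 2.9667
  s[A,B] = ((1.8333)·(3.3333) + (-1.1667)·(0.3333) + (-1.1667)·(-3.6667) + (-2.1667)·(-0.6667) + (0.8333)·(3.3333) + (1.8333)·(-2.6667)) / 5 = 9.3333/5 = 1.8667
  s[A,C] = ((1.8333)·(2) + (-1.1667)·(-1) + (-1.1667)·(1) + (-2.1667)·(0) + (0.8333)·(-2) + (1.8333)·(0)) / 5 = 2/5 = 0.4
  s[B,B] = ((3.3333)·(3.3333) + (0.3333)·(0.3333) + (-3.6667)·(-3.6667) + (-0.6667)·(-0.6667) + (3.3333)·(3.3333) + (-2.6667)·(-2.6667)) / 5 = 43.3333/5 = 8.6667
  s[B,C] = ((3.3333)·(2) + (0.3333)·(-1) + (-3.6667)·(1) + (-0.6667)·(0) + (3.3333)·(-2) + (-2.6667)·(0)) / 5 = -4/5 = -0.8
  s[C,C] = ((2)·(2) + (-1)·(-1) + (1)·(1) + (0)·(0) + (-2)·(-2) + (0)·(0)) / 5 = 10/5 = 2
  Sample standard deviations s_i = √(s[i,i]):
  s(A) = √(2.9667) = 1.7224
  s(B) = √(8.6667) = 2.9439
  s(C) = √(2) = 1.4142

Step 3 — r_{ij} = s_{ij} / (s_i · s_j):
  r[A,A] = 1 (diagonal).
  r[A,B] = 1.8667 / (1.7224 · 2.9439) = 1.8667 / 5.0706 = 0.3681
  r[A,C] = 0.4 / (1.7224 · 1.4142) = 0.4 / 2.4358 = 0.1642
  r[B,B] = 1 (diagonal).
  r[B,C] = -0.8 / (2.9439 · 1.4142) = -0.8 / 4.1633 = -0.1922
  r[C,C] = 1 (diagonal).

R is symmetric with unit diagonal. Assembling:

R = [[1, 0.3681, 0.1642],
 [0.3681, 1, -0.1922],
 [0.1642, -0.1922, 1]]
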